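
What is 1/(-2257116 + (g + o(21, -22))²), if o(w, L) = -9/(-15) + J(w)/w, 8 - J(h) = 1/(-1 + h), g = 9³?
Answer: -19600/33795246791 ≈ -5.7996e-7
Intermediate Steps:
g = 729
J(h) = 8 - 1/(-1 + h)
o(w, L) = ⅗ + (-9 + 8*w)/(w*(-1 + w)) (o(w, L) = -9/(-15) + ((-9 + 8*w)/(-1 + w))/w = -9*(-1/15) + (-9 + 8*w)/(w*(-1 + w)) = ⅗ + (-9 + 8*w)/(w*(-1 + w)))
1/(-2257116 + (g + o(21, -22))²) = 1/(-2257116 + (729 + (⅕)*(-45 + 3*21² + 37*21)/(21*(-1 + 21)))²) = 1/(-2257116 + (729 + (⅕)*(1/21)*(-45 + 3*441 + 777)/20)²) = 1/(-2257116 + (729 + (⅕)*(1/21)*(1/20)*(-45 + 1323 + 777))²) = 1/(-2257116 + (729 + (⅕)*(1/21)*(1/20)*2055)²) = 1/(-2257116 + (729 + 137/140)²) = 1/(-2257116 + (102197/140)²) = 1/(-2257116 + 10444226809/19600) = 1/(-33795246791/19600) = -19600/33795246791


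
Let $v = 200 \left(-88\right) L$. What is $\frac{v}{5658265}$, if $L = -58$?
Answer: $\frac{204160}{1131653} \approx 0.18041$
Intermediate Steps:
$v = 1020800$ ($v = 200 \left(-88\right) \left(-58\right) = \left(-17600\right) \left(-58\right) = 1020800$)
$\frac{v}{5658265} = \frac{1020800}{5658265} = 1020800 \cdot \frac{1}{5658265} = \frac{204160}{1131653}$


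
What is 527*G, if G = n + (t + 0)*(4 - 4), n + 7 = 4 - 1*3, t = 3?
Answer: -3162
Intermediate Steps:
n = -6 (n = -7 + (4 - 1*3) = -7 + (4 - 3) = -7 + 1 = -6)
G = -6 (G = -6 + (3 + 0)*(4 - 4) = -6 + 3*0 = -6 + 0 = -6)
527*G = 527*(-6) = -3162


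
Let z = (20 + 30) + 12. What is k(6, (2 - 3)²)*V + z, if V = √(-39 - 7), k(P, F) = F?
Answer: 62 + I*√46 ≈ 62.0 + 6.7823*I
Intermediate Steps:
V = I*√46 (V = √(-46) = I*√46 ≈ 6.7823*I)
z = 62 (z = 50 + 12 = 62)
k(6, (2 - 3)²)*V + z = (2 - 3)²*(I*√46) + 62 = (-1)²*(I*√46) + 62 = 1*(I*√46) + 62 = I*√46 + 62 = 62 + I*√46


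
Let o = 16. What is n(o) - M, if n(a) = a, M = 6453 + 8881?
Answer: -15318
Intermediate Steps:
M = 15334
n(o) - M = 16 - 1*15334 = 16 - 15334 = -15318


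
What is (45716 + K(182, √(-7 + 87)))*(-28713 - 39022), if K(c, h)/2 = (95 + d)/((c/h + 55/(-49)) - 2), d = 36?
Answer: -60121085573549060/19414501 - 7754931651740*√5/19414501 ≈ -3.0976e+9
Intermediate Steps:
K(c, h) = 262/(-153/49 + c/h) (K(c, h) = 2*((95 + 36)/((c/h + 55/(-49)) - 2)) = 2*(131/((c/h + 55*(-1/49)) - 2)) = 2*(131/((c/h - 55/49) - 2)) = 2*(131/((-55/49 + c/h) - 2)) = 2*(131/(-153/49 + c/h)) = 262/(-153/49 + c/h))
(45716 + K(182, √(-7 + 87)))*(-28713 - 39022) = (45716 + 12838*√(-7 + 87)/(-153*√(-7 + 87) + 49*182))*(-28713 - 39022) = (45716 + 12838*√80/(-612*√5 + 8918))*(-67735) = (45716 + 12838*(4*√5)/(-612*√5 + 8918))*(-67735) = (45716 + 12838*(4*√5)/(8918 - 612*√5))*(-67735) = (45716 + 51352*√5/(8918 - 612*√5))*(-67735) = -3096573260 - 3478327720*√5/(8918 - 612*√5)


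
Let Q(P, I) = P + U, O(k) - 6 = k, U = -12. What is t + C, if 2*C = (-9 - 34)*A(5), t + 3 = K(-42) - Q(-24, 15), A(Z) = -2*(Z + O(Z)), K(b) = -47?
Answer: 674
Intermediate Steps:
O(k) = 6 + k
Q(P, I) = -12 + P (Q(P, I) = P - 12 = -12 + P)
A(Z) = -12 - 4*Z (A(Z) = -2*(Z + (6 + Z)) = -2*(6 + 2*Z) = -12 - 4*Z)
t = -14 (t = -3 + (-47 - (-12 - 24)) = -3 + (-47 - 1*(-36)) = -3 + (-47 + 36) = -3 - 11 = -14)
C = 688 (C = ((-9 - 34)*(-12 - 4*5))/2 = (-43*(-12 - 20))/2 = (-43*(-32))/2 = (1/2)*1376 = 688)
t + C = -14 + 688 = 674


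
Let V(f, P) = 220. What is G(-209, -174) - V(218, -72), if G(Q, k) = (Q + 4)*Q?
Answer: 42625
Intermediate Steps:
G(Q, k) = Q*(4 + Q) (G(Q, k) = (4 + Q)*Q = Q*(4 + Q))
G(-209, -174) - V(218, -72) = -209*(4 - 209) - 1*220 = -209*(-205) - 220 = 42845 - 220 = 42625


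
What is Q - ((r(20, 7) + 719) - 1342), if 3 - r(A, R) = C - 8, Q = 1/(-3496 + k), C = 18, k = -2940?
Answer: 4054679/6436 ≈ 630.00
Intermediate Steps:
Q = -1/6436 (Q = 1/(-3496 - 2940) = 1/(-6436) = -1/6436 ≈ -0.00015538)
r(A, R) = -7 (r(A, R) = 3 - (18 - 8) = 3 - 1*10 = 3 - 10 = -7)
Q - ((r(20, 7) + 719) - 1342) = -1/6436 - ((-7 + 719) - 1342) = -1/6436 - (712 - 1342) = -1/6436 - 1*(-630) = -1/6436 + 630 = 4054679/6436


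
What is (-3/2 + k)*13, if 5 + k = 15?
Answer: 221/2 ≈ 110.50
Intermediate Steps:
k = 10 (k = -5 + 15 = 10)
(-3/2 + k)*13 = (-3/2 + 10)*13 = (17/2)*13 = 221/2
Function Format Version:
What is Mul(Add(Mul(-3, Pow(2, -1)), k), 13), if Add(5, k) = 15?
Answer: Rational(221, 2) ≈ 110.50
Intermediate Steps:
k = 10 (k = Add(-5, 15) = 10)
Mul(Add(Mul(-3, Pow(2, -1)), k), 13) = Mul(Add(Mul(-3, Pow(2, -1)), 10), 13) = Mul(Add(Mul(-3, Rational(1, 2)), 10), 13) = Mul(Add(Rational(-3, 2), 10), 13) = Mul(Rational(17, 2), 13) = Rational(221, 2)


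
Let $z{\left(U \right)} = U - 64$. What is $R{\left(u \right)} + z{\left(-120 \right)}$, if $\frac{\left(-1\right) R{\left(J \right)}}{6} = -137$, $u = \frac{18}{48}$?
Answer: $638$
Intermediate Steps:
$u = \frac{3}{8}$ ($u = 18 \cdot \frac{1}{48} = \frac{3}{8} \approx 0.375$)
$R{\left(J \right)} = 822$ ($R{\left(J \right)} = \left(-6\right) \left(-137\right) = 822$)
$z{\left(U \right)} = -64 + U$
$R{\left(u \right)} + z{\left(-120 \right)} = 822 - 184 = 638$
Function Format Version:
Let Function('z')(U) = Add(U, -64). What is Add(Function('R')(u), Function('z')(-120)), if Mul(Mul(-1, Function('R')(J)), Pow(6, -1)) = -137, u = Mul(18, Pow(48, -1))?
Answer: 638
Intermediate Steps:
u = Rational(3, 8) (u = Mul(18, Rational(1, 48)) = Rational(3, 8) ≈ 0.37500)
Function('R')(J) = 822 (Function('R')(J) = Mul(-6, -137) = 822)
Function('z')(U) = Add(-64, U)
Add(Function('R')(u), Function('z')(-120)) = Add(822, Add(-64, -120)) = Add(822, -184) = 638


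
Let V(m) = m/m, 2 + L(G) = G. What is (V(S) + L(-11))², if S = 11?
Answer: 144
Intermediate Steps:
L(G) = -2 + G
V(m) = 1
(V(S) + L(-11))² = (1 + (-2 - 11))² = (1 - 13)² = (-12)² = 144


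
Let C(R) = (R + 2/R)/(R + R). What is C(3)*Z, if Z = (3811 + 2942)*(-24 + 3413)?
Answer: 83915029/6 ≈ 1.3986e+7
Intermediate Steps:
Z = 22885917 (Z = 6753*3389 = 22885917)
C(R) = (R + 2/R)/(2*R) (C(R) = (R + 2/R)/((2*R)) = (R + 2/R)*(1/(2*R)) = (R + 2/R)/(2*R))
C(3)*Z = (½ + 3⁻²)*22885917 = (½ + ⅑)*22885917 = (11/18)*22885917 = 83915029/6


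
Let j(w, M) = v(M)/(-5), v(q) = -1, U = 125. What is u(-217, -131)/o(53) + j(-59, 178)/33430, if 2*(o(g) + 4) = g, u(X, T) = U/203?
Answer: 8359327/305383050 ≈ 0.027373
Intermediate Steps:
j(w, M) = ⅕ (j(w, M) = -1/(-5) = -1*(-⅕) = ⅕)
u(X, T) = 125/203
o(g) = -4 + g/2
u(-217, -131)/o(53) + j(-59, 178)/33430 = 125/(203*(-4 + (½)*53)) + (⅕)/33430 = 125/(203*(-4 + 53/2)) + (⅕)*(1/33430) = 125/(203*(45/2)) + 1/167150 = (125/203)*(2/45) + 1/167150 = 50/1827 + 1/167150 = 8359327/305383050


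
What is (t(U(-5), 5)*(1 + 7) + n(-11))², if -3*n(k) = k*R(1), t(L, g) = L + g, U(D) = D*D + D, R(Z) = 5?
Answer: 429025/9 ≈ 47669.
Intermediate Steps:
U(D) = D + D² (U(D) = D² + D = D + D²)
n(k) = -5*k/3 (n(k) = -k*5/3 = -5*k/3)
(t(U(-5), 5)*(1 + 7) + n(-11))² = ((-5*(1 - 5) + 5)*(1 + 7) - 5/3*(-11))² = ((-5*(-4) + 5)*8 + 55/3)² = ((20 + 5)*8 + 55/3)² = (25*8 + 55/3)² = (200 + 55/3)² = (655/3)² = 429025/9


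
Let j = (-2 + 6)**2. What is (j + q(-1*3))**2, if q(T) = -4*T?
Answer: 784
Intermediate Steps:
j = 16 (j = 4**2 = 16)
(j + q(-1*3))**2 = (16 - (-4)*3)**2 = (16 - 4*(-3))**2 = (16 + 12)**2 = 28**2 = 784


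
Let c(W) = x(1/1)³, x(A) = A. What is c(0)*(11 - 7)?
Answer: 4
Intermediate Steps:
c(W) = 1 (c(W) = (1/1)³ = 1³ = 1)
c(0)*(11 - 7) = 1*(11 - 7) = 1*4 = 4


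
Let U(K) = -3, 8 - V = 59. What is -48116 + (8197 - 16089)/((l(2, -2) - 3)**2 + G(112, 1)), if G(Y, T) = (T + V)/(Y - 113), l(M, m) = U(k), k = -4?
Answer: -2072934/43 ≈ -48208.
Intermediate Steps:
V = -51 (V = 8 - 1*59 = 8 - 59 = -51)
l(M, m) = -3
G(Y, T) = (-51 + T)/(-113 + Y) (G(Y, T) = (T - 51)/(Y - 113) = (-51 + T)/(-113 + Y))
-48116 + (8197 - 16089)/((l(2, -2) - 3)**2 + G(112, 1)) = -48116 + (8197 - 16089)/((-3 - 3)**2 + (-51 + 1)/(-113 + 112)) = -48116 - 7892/((-6)**2 - 50/(-1)) = -48116 - 7892/(36 - 1*(-50)) = -48116 - 7892/(36 + 50) = -48116 - 7892/86 = -48116 - 7892*1/86 = -48116 - 3946/43 = -2072934/43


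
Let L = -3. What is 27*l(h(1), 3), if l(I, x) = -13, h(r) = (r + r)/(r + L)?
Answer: -351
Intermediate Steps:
h(r) = 2*r/(-3 + r) (h(r) = (r + r)/(r - 3) = (2*r)/(-3 + r) = 2*r/(-3 + r))
27*l(h(1), 3) = 27*(-13) = -351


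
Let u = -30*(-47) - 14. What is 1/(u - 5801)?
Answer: -1/4405 ≈ -0.00022701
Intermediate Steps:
u = 1396 (u = 1410 - 14 = 1396)
1/(u - 5801) = 1/(1396 - 5801) = 1/(-4405) = -1/4405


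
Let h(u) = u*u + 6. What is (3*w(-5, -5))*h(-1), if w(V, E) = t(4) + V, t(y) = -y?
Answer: -189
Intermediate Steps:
h(u) = 6 + u**2 (h(u) = u**2 + 6 = 6 + u**2)
w(V, E) = -4 + V (w(V, E) = -1*4 + V = -4 + V)
(3*w(-5, -5))*h(-1) = (3*(-4 - 5))*(6 + (-1)**2) = (3*(-9))*(6 + 1) = -27*7 = -189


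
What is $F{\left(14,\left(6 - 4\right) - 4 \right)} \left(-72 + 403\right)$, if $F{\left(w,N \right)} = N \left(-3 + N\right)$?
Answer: $3310$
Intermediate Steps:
$F{\left(14,\left(6 - 4\right) - 4 \right)} \left(-72 + 403\right) = \left(\left(6 - 4\right) - 4\right) \left(-3 + \left(\left(6 - 4\right) - 4\right)\right) \left(-72 + 403\right) = \left(2 - 4\right) \left(-3 + \left(2 - 4\right)\right) 331 = - 2 \left(-3 - 2\right) 331 = \left(-2\right) \left(-5\right) 331 = 10 \cdot 331 = 3310$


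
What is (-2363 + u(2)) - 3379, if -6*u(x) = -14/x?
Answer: -34445/6 ≈ -5740.8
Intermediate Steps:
u(x) = 7/(3*x) (u(x) = -(-7)/(3*x) = 7/(3*x))
(-2363 + u(2)) - 3379 = (-2363 + (7/3)/2) - 3379 = (-2363 + (7/3)*(½)) - 3379 = (-2363 + 7/6) - 3379 = -14171/6 - 3379 = -34445/6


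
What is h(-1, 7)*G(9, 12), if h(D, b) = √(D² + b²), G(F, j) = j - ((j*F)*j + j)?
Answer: -6480*√2 ≈ -9164.1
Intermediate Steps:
G(F, j) = -F*j² (G(F, j) = j - ((F*j)*j + j) = j - (F*j² + j) = j - (j + F*j²) = j + (-j - F*j²) = -F*j²)
h(-1, 7)*G(9, 12) = √((-1)² + 7²)*(-1*9*12²) = √(1 + 49)*(-1*9*144) = √50*(-1296) = (5*√2)*(-1296) = -6480*√2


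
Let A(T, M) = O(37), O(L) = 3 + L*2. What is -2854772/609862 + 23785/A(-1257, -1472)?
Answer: 649352283/2134517 ≈ 304.21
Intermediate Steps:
O(L) = 3 + 2*L
A(T, M) = 77 (A(T, M) = 3 + 2*37 = 3 + 74 = 77)
-2854772/609862 + 23785/A(-1257, -1472) = -2854772/609862 + 23785/77 = -2854772*1/609862 + 23785*(1/77) = -1427386/304931 + 23785/77 = 649352283/2134517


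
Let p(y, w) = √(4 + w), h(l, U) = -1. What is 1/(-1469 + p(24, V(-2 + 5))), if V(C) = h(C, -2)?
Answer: -1469/2157958 - √3/2157958 ≈ -0.00068154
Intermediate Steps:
V(C) = -1
1/(-1469 + p(24, V(-2 + 5))) = 1/(-1469 + √(4 - 1)) = 1/(-1469 + √3)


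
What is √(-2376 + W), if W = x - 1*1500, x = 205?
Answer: I*√3671 ≈ 60.589*I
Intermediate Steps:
W = -1295 (W = 205 - 1*1500 = 205 - 1500 = -1295)
√(-2376 + W) = √(-2376 - 1295) = √(-3671) = I*√3671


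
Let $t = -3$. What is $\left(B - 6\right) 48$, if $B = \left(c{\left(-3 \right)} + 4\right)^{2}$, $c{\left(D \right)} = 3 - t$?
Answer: $4512$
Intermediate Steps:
$c{\left(D \right)} = 6$ ($c{\left(D \right)} = 3 - -3 = 3 + 3 = 6$)
$B = 100$ ($B = \left(6 + 4\right)^{2} = 10^{2} = 100$)
$\left(B - 6\right) 48 = \left(100 - 6\right) 48 = 94 \cdot 48 = 4512$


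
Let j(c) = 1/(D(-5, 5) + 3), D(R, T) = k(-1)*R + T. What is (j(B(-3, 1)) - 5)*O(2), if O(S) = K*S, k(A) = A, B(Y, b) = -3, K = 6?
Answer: -768/13 ≈ -59.077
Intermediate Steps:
O(S) = 6*S
D(R, T) = T - R (D(R, T) = -R + T = T - R)
j(c) = 1/13 (j(c) = 1/((5 - 1*(-5)) + 3) = 1/((5 + 5) + 3) = 1/(10 + 3) = 1/13)
(j(B(-3, 1)) - 5)*O(2) = (1/13 - 5)*(6*2) = -64/13*12 = -768/13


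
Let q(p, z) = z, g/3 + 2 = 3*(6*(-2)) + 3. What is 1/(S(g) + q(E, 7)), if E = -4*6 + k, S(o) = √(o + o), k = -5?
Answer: 1/37 - I*√210/259 ≈ 0.027027 - 0.055951*I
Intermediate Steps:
g = -105 (g = -6 + 3*(3*(6*(-2)) + 3) = -6 + 3*(3*(-12) + 3) = -6 + 3*(-36 + 3) = -6 + 3*(-33) = -6 - 99 = -105)
S(o) = √2*√o (S(o) = √(2*o) = √2*√o)
E = -29 (E = -4*6 - 5 = -24 - 5 = -29)
1/(S(g) + q(E, 7)) = 1/(√2*√(-105) + 7) = 1/(√2*(I*√105) + 7) = 1/(I*√210 + 7) = 1/(7 + I*√210)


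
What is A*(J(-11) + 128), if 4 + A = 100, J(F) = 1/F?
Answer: 135072/11 ≈ 12279.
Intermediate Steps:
A = 96 (A = -4 + 100 = 96)
A*(J(-11) + 128) = 96*(1/(-11) + 128) = 96*(-1/11 + 128) = 96*(1407/11) = 135072/11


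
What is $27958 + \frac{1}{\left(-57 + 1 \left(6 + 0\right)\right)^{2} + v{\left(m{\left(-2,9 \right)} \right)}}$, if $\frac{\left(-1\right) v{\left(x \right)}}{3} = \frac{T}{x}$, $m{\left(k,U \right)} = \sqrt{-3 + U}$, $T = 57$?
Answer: $\frac{42001164188}{1502295} + \frac{19 \sqrt{6}}{4506885} \approx 27958.0$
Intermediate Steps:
$v{\left(x \right)} = - \frac{171}{x}$ ($v{\left(x \right)} = - 3 \frac{57}{x} = - \frac{171}{x}$)
$27958 + \frac{1}{\left(-57 + 1 \left(6 + 0\right)\right)^{2} + v{\left(m{\left(-2,9 \right)} \right)}} = 27958 + \frac{1}{\left(-57 + 1 \left(6 + 0\right)\right)^{2} - \frac{171}{\sqrt{-3 + 9}}} = 27958 + \frac{1}{\left(-57 + 1 \cdot 6\right)^{2} - \frac{171}{\sqrt{6}}} = 27958 + \frac{1}{\left(-57 + 6\right)^{2} - 171 \frac{\sqrt{6}}{6}} = 27958 + \frac{1}{\left(-51\right)^{2} - \frac{57 \sqrt{6}}{2}} = 27958 + \frac{1}{2601 - \frac{57 \sqrt{6}}{2}}$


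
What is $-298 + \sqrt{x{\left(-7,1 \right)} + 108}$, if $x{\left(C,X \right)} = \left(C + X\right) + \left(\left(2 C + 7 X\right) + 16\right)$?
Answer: $-298 + \sqrt{111} \approx -287.46$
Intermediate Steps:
$x{\left(C,X \right)} = 16 + 3 C + 8 X$ ($x{\left(C,X \right)} = \left(C + X\right) + \left(16 + 2 C + 7 X\right) = 16 + 3 C + 8 X$)
$-298 + \sqrt{x{\left(-7,1 \right)} + 108} = -298 + \sqrt{\left(16 + 3 \left(-7\right) + 8 \cdot 1\right) + 108} = -298 + \sqrt{\left(16 - 21 + 8\right) + 108} = -298 + \sqrt{3 + 108} = -298 + \sqrt{111}$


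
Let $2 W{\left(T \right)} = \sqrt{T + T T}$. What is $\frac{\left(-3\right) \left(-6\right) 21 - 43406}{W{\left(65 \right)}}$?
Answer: $- \frac{43028 \sqrt{4290}}{2145} \approx -1313.9$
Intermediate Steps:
$W{\left(T \right)} = \frac{\sqrt{T + T^{2}}}{2}$ ($W{\left(T \right)} = \frac{\sqrt{T + T T}}{2} = \frac{\sqrt{T + T^{2}}}{2}$)
$\frac{\left(-3\right) \left(-6\right) 21 - 43406}{W{\left(65 \right)}} = \frac{\left(-3\right) \left(-6\right) 21 - 43406}{\frac{1}{2} \sqrt{65 \left(1 + 65\right)}} = \frac{18 \cdot 21 - 43406}{\frac{1}{2} \sqrt{65 \cdot 66}} = \frac{378 - 43406}{\frac{1}{2} \sqrt{4290}} = - 43028 \frac{\sqrt{4290}}{2145} = - \frac{43028 \sqrt{4290}}{2145}$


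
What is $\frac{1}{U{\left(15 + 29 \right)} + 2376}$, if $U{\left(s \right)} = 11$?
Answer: $\frac{1}{2387} \approx 0.00041894$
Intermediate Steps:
$\frac{1}{U{\left(15 + 29 \right)} + 2376} = \frac{1}{11 + 2376} = \frac{1}{2387}$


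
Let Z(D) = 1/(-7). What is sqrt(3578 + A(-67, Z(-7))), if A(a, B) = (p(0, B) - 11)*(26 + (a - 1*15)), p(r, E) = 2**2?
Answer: sqrt(3970) ≈ 63.008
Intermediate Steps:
p(r, E) = 4
Z(D) = -1/7 (Z(D) = 1*(-1/7) = -1/7)
A(a, B) = -77 - 7*a (A(a, B) = (4 - 11)*(26 + (a - 1*15)) = -7*(26 + (a - 15)) = -7*(26 + (-15 + a)) = -7*(11 + a) = -77 - 7*a)
sqrt(3578 + A(-67, Z(-7))) = sqrt(3578 + (-77 - 7*(-67))) = sqrt(3578 + (-77 + 469)) = sqrt(3578 + 392) = sqrt(3970)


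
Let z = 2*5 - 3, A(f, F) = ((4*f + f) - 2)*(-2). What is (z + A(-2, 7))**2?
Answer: 961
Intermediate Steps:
A(f, F) = 4 - 10*f (A(f, F) = (5*f - 2)*(-2) = (-2 + 5*f)*(-2) = 4 - 10*f)
z = 7 (z = 10 - 3 = 7)
(z + A(-2, 7))**2 = (7 + (4 - 10*(-2)))**2 = (7 + (4 + 20))**2 = (7 + 24)**2 = 31**2 = 961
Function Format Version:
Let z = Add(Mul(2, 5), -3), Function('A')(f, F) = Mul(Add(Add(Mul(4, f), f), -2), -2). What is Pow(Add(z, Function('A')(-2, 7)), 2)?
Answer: 961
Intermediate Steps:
Function('A')(f, F) = Add(4, Mul(-10, f)) (Function('A')(f, F) = Mul(Add(Mul(5, f), -2), -2) = Mul(Add(-2, Mul(5, f)), -2) = Add(4, Mul(-10, f)))
z = 7 (z = Add(10, -3) = 7)
Pow(Add(z, Function('A')(-2, 7)), 2) = Pow(Add(7, Add(4, Mul(-10, -2))), 2) = Pow(Add(7, Add(4, 20)), 2) = Pow(Add(7, 24), 2) = Pow(31, 2) = 961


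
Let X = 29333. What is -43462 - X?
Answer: -72795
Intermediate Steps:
-43462 - X = -43462 - 1*29333 = -43462 - 29333 = -72795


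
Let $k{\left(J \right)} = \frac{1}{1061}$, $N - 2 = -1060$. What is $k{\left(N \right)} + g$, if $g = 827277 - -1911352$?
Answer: $\frac{2905685370}{1061} \approx 2.7386 \cdot 10^{6}$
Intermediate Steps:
$N = -1058$ ($N = 2 - 1060 = -1058$)
$k{\left(J \right)} = \frac{1}{1061}$
$g = 2738629$ ($g = 827277 + 1911352 = 2738629$)
$k{\left(N \right)} + g = \frac{1}{1061} + 2738629 = \frac{2905685370}{1061}$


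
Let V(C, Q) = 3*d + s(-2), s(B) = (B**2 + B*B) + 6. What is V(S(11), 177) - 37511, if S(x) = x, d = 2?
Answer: -37491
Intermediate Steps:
s(B) = 6 + 2*B**2 (s(B) = (B**2 + B**2) + 6 = 2*B**2 + 6 = 6 + 2*B**2)
V(C, Q) = 20 (V(C, Q) = 3*2 + (6 + 2*(-2)**2) = 6 + (6 + 2*4) = 6 + (6 + 8) = 6 + 14 = 20)
V(S(11), 177) - 37511 = 20 - 37511 = -37491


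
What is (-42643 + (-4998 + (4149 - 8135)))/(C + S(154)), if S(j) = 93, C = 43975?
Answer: -51627/44068 ≈ -1.1715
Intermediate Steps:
(-42643 + (-4998 + (4149 - 8135)))/(C + S(154)) = (-42643 + (-4998 + (4149 - 8135)))/(43975 + 93) = (-42643 + (-4998 - 3986))/44068 = (-42643 - 8984)*(1/44068) = -51627*1/44068 = -51627/44068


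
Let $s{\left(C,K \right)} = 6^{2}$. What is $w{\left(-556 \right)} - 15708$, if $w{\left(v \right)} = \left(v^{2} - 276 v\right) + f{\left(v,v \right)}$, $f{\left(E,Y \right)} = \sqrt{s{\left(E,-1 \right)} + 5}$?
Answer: $446884 + \sqrt{41} \approx 4.4689 \cdot 10^{5}$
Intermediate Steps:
$s{\left(C,K \right)} = 36$
$f{\left(E,Y \right)} = \sqrt{41}$ ($f{\left(E,Y \right)} = \sqrt{36 + 5} = \sqrt{41}$)
$w{\left(v \right)} = \sqrt{41} + v^{2} - 276 v$ ($w{\left(v \right)} = \left(v^{2} - 276 v\right) + \sqrt{41} = \sqrt{41} + v^{2} - 276 v$)
$w{\left(-556 \right)} - 15708 = \left(\sqrt{41} + \left(-556\right)^{2} - -153456\right) - 15708 = \left(\sqrt{41} + 309136 + 153456\right) - 15708 = \left(462592 + \sqrt{41}\right) - 15708 = 446884 + \sqrt{41}$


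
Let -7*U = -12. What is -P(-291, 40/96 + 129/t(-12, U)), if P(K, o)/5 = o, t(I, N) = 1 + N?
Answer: -54655/228 ≈ -239.71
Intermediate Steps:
U = 12/7 (U = -⅐*(-12) = 12/7 ≈ 1.7143)
P(K, o) = 5*o
-P(-291, 40/96 + 129/t(-12, U)) = -5*(40/96 + 129/(1 + 12/7)) = -5*(40*(1/96) + 129/(19/7)) = -5*(5/12 + 129*(7/19)) = -5*(5/12 + 903/19) = -5*10931/228 = -1*54655/228 = -54655/228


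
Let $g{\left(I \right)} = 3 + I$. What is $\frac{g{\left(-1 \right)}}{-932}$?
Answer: $- \frac{1}{466} \approx -0.0021459$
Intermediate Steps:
$\frac{g{\left(-1 \right)}}{-932} = \frac{3 - 1}{-932} = 2 \left(- \frac{1}{932}\right) = - \frac{1}{466}$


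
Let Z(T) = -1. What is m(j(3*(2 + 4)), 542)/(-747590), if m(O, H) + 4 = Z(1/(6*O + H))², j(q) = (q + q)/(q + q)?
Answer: 3/747590 ≈ 4.0129e-6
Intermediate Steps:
j(q) = 1 (j(q) = (2*q)/((2*q)) = (2*q)*(1/(2*q)) = 1)
m(O, H) = -3 (m(O, H) = -4 + (-1)² = -4 + 1 = -3)
m(j(3*(2 + 4)), 542)/(-747590) = -3/(-747590) = -3*(-1/747590) = 3/747590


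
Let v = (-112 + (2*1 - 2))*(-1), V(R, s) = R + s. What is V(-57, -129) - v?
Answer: -298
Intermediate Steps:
v = 112 (v = (-112 + (2 - 2))*(-1) = (-112 + 0)*(-1) = -112*(-1) = 112)
V(-57, -129) - v = (-57 - 129) - 1*112 = -186 - 112 = -298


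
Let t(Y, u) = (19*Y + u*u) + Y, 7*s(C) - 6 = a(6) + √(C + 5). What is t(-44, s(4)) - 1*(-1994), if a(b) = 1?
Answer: 54686/49 ≈ 1116.0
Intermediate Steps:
s(C) = 1 + √(5 + C)/7 (s(C) = 6/7 + (1 + √(C + 5))/7 = 6/7 + (1 + √(5 + C))/7 = 6/7 + (⅐ + √(5 + C)/7) = 1 + √(5 + C)/7)
t(Y, u) = u² + 20*Y (t(Y, u) = (19*Y + u²) + Y = (u² + 19*Y) + Y = u² + 20*Y)
t(-44, s(4)) - 1*(-1994) = ((1 + √(5 + 4)/7)² + 20*(-44)) - 1*(-1994) = ((1 + √9/7)² - 880) + 1994 = ((1 + (⅐)*3)² - 880) + 1994 = ((1 + 3/7)² - 880) + 1994 = ((10/7)² - 880) + 1994 = (100/49 - 880) + 1994 = -43020/49 + 1994 = 54686/49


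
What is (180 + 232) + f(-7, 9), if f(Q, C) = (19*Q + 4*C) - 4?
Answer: 311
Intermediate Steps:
f(Q, C) = -4 + 4*C + 19*Q (f(Q, C) = (4*C + 19*Q) - 4 = -4 + 4*C + 19*Q)
(180 + 232) + f(-7, 9) = (180 + 232) + (-4 + 4*9 + 19*(-7)) = 412 + (-4 + 36 - 133) = 412 - 101 = 311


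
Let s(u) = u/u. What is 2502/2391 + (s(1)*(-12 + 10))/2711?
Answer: 2259380/2160667 ≈ 1.0457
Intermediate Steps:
s(u) = 1
2502/2391 + (s(1)*(-12 + 10))/2711 = 2502/2391 + (1*(-12 + 10))/2711 = 2502*(1/2391) + (1*(-2))*(1/2711) = 834/797 - 2*1/2711 = 834/797 - 2/2711 = 2259380/2160667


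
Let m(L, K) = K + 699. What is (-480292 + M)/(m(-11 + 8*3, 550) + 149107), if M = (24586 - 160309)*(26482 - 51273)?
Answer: 3364228601/150356 ≈ 22375.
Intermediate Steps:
M = 3364708893 (M = -135723*(-24791) = 3364708893)
m(L, K) = 699 + K
(-480292 + M)/(m(-11 + 8*3, 550) + 149107) = (-480292 + 3364708893)/((699 + 550) + 149107) = 3364228601/(1249 + 149107) = 3364228601/150356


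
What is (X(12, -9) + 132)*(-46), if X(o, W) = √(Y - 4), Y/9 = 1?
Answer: -6072 - 46*√5 ≈ -6174.9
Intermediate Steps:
Y = 9 (Y = 9*1 = 9)
X(o, W) = √5 (X(o, W) = √(9 - 4) = √5)
(X(12, -9) + 132)*(-46) = (√5 + 132)*(-46) = (132 + √5)*(-46) = -6072 - 46*√5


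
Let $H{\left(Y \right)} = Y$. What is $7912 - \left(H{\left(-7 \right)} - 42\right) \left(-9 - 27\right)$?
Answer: $6148$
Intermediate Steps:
$7912 - \left(H{\left(-7 \right)} - 42\right) \left(-9 - 27\right) = 7912 - \left(-7 - 42\right) \left(-9 - 27\right) = 7912 - - 49 \left(-9 - 27\right) = 7912 - \left(-49\right) \left(-36\right) = 7912 - 1764 = 6148$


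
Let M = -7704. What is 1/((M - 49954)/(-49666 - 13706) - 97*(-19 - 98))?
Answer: 31686/359633243 ≈ 8.8106e-5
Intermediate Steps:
1/((M - 49954)/(-49666 - 13706) - 97*(-19 - 98)) = 1/((-7704 - 49954)/(-49666 - 13706) - 97*(-19 - 98)) = 1/(-57658/(-63372) - 97*(-117)) = 1/(-57658*(-1/63372) + 11349) = 1/(28829/31686 + 11349) = 1/(359633243/31686) = 31686/359633243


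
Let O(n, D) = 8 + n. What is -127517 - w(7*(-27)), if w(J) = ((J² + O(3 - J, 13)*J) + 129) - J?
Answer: -125756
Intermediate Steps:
w(J) = 129 + J² - J + J*(11 - J) (w(J) = ((J² + (8 + (3 - J))*J) + 129) - J = ((J² + (11 - J)*J) + 129) - J = ((J² + J*(11 - J)) + 129) - J = (129 + J² + J*(11 - J)) - J = 129 + J² - J + J*(11 - J))
-127517 - w(7*(-27)) = -127517 - (129 + 10*(7*(-27))) = -127517 - (129 + 10*(-189)) = -127517 - (129 - 1890) = -127517 - 1*(-1761) = -127517 + 1761 = -125756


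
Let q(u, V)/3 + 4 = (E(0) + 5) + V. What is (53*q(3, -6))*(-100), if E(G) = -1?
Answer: 95400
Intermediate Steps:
q(u, V) = 3*V (q(u, V) = -12 + 3*((-1 + 5) + V) = -12 + 3*(4 + V) = -12 + (12 + 3*V) = 3*V)
(53*q(3, -6))*(-100) = (53*(3*(-6)))*(-100) = (53*(-18))*(-100) = -954*(-100) = 95400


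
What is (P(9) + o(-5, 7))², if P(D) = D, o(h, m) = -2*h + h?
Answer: 196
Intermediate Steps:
o(h, m) = -h
(P(9) + o(-5, 7))² = (9 - 1*(-5))² = (9 + 5)² = 14² = 196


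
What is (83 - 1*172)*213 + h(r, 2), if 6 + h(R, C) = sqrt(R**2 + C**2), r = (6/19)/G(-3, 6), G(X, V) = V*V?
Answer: -18963 + sqrt(51985)/114 ≈ -18961.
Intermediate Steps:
G(X, V) = V**2
r = 1/114 (r = (6/19)/(6**2) = (6*(1/19))/36 = (6/19)*(1/36) = 1/114 ≈ 0.0087719)
h(R, C) = -6 + sqrt(C**2 + R**2) (h(R, C) = -6 + sqrt(R**2 + C**2) = -6 + sqrt(C**2 + R**2))
(83 - 1*172)*213 + h(r, 2) = (83 - 1*172)*213 + (-6 + sqrt(2**2 + (1/114)**2)) = (83 - 172)*213 + (-6 + sqrt(4 + 1/12996)) = -89*213 + (-6 + sqrt(51985/12996)) = -18957 + (-6 + sqrt(51985)/114) = -18963 + sqrt(51985)/114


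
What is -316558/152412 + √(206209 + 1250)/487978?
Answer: -158279/76206 + 3*√23051/487978 ≈ -2.0761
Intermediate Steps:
-316558/152412 + √(206209 + 1250)/487978 = -316558*1/152412 + √207459*(1/487978) = -158279/76206 + (3*√23051)*(1/487978) = -158279/76206 + 3*√23051/487978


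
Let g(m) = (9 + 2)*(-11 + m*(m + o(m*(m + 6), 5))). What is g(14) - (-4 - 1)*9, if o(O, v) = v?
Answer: 2850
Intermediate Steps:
g(m) = -121 + 11*m*(5 + m) (g(m) = (9 + 2)*(-11 + m*(m + 5)) = 11*(-11 + m*(5 + m)) = -121 + 11*m*(5 + m))
g(14) - (-4 - 1)*9 = (-121 + 11*14² + 55*14) - (-4 - 1)*9 = (-121 + 11*196 + 770) - (-5)*9 = (-121 + 2156 + 770) - 1*(-45) = 2805 + 45 = 2850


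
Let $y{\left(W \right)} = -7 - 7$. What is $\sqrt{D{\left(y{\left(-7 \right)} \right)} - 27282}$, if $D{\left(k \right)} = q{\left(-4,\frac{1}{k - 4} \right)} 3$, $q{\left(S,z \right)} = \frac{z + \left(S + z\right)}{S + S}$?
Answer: $\frac{11 i \sqrt{32466}}{12} \approx 165.17 i$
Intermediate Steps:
$y{\left(W \right)} = -14$ ($y{\left(W \right)} = -7 - 7 = -14$)
$q{\left(S,z \right)} = \frac{S + 2 z}{2 S}$
$D{\left(k \right)} = \frac{3}{2} - \frac{3}{4 \left(-4 + k\right)}$ ($D{\left(k \right)} = \frac{\frac{1}{k - 4} + \frac{1}{2} \left(-4\right)}{-4} \cdot 3 = - \frac{\frac{1}{-4 + k} - 2}{4} \cdot 3 = - \frac{-2 + \frac{1}{-4 + k}}{4} \cdot 3 = \left(\frac{1}{2} - \frac{1}{4 \left(-4 + k\right)}\right) 3 = \frac{3}{2} - \frac{3}{4 \left(-4 + k\right)}$)
$\sqrt{D{\left(y{\left(-7 \right)} \right)} - 27282} = \sqrt{\frac{3 \left(-9 + 2 \left(-14\right)\right)}{4 \left(-4 - 14\right)} - 27282} = \sqrt{\frac{3 \left(-9 - 28\right)}{4 \left(-18\right)} - 27282} = \sqrt{\frac{3}{4} \left(- \frac{1}{18}\right) \left(-37\right) - 27282} = \sqrt{\frac{37}{24} - 27282} = \sqrt{- \frac{654731}{24}} = \frac{11 i \sqrt{32466}}{12}$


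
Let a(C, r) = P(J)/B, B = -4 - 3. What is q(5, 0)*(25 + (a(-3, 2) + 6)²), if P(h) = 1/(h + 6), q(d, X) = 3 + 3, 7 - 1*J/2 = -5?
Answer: 2687581/7350 ≈ 365.66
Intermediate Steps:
B = -7
J = 24 (J = 14 - 2*(-5) = 14 + 10 = 24)
q(d, X) = 6
P(h) = 1/(6 + h)
a(C, r) = -1/210 (a(C, r) = 1/((6 + 24)*(-7)) = -⅐/30 = (1/30)*(-⅐) = -1/210)
q(5, 0)*(25 + (a(-3, 2) + 6)²) = 6*(25 + (-1/210 + 6)²) = 6*(25 + (1259/210)²) = 6*(25 + 1585081/44100) = 6*(2687581/44100) = 2687581/7350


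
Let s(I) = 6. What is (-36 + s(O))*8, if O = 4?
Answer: -240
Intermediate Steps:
(-36 + s(O))*8 = (-36 + 6)*8 = -30*8 = -240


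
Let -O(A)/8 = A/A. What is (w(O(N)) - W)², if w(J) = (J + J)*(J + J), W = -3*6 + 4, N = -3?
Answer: 72900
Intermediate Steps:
O(A) = -8 (O(A) = -8*A/A = -8*1 = -8)
W = -14 (W = -18 + 4 = -14)
w(J) = 4*J² (w(J) = (2*J)*(2*J) = 4*J²)
(w(O(N)) - W)² = (4*(-8)² - 1*(-14))² = (4*64 + 14)² = (256 + 14)² = 270² = 72900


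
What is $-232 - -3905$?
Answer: $3673$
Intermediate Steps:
$-232 - -3905 = -232 + 3905 = 3673$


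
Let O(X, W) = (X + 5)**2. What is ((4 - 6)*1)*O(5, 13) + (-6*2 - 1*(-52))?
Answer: -160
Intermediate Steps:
O(X, W) = (5 + X)**2
((4 - 6)*1)*O(5, 13) + (-6*2 - 1*(-52)) = ((4 - 6)*1)*(5 + 5)**2 + (-6*2 - 1*(-52)) = -2*1*10**2 + (-12 + 52) = -2*100 + 40 = -200 + 40 = -160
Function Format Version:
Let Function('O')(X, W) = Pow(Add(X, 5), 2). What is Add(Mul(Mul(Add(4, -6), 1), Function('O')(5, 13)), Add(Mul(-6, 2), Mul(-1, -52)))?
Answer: -160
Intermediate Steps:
Function('O')(X, W) = Pow(Add(5, X), 2)
Add(Mul(Mul(Add(4, -6), 1), Function('O')(5, 13)), Add(Mul(-6, 2), Mul(-1, -52))) = Add(Mul(Mul(Add(4, -6), 1), Pow(Add(5, 5), 2)), Add(Mul(-6, 2), Mul(-1, -52))) = Add(Mul(Mul(-2, 1), Pow(10, 2)), Add(-12, 52)) = Add(Mul(-2, 100), 40) = Add(-200, 40) = -160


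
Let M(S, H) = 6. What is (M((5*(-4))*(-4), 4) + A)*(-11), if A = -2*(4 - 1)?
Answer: 0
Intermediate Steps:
A = -6 (A = -2*3 = -6)
(M((5*(-4))*(-4), 4) + A)*(-11) = (6 - 6)*(-11) = 0*(-11) = 0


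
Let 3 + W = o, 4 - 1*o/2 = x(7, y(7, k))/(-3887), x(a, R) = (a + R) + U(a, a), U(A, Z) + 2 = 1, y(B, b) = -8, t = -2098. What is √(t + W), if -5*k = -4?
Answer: I*√187116385/299 ≈ 45.749*I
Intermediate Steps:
k = ⅘ (k = -⅕*(-4) = ⅘ ≈ 0.80000)
U(A, Z) = -1 (U(A, Z) = -2 + 1 = -1)
x(a, R) = -1 + R + a (x(a, R) = (a + R) - 1 = (R + a) - 1 = -1 + R + a)
o = 31092/3887 (o = 8 - 2*(-1 - 8 + 7)/(-3887) = 8 - (-4)*(-1)/3887 = 8 - 2*2/3887 = 8 - 4/3887 = 31092/3887 ≈ 7.9990)
W = 19431/3887 (W = -3 + 31092/3887 = 19431/3887 ≈ 4.9990)
√(t + W) = √(-2098 + 19431/3887) = √(-8135495/3887) = I*√187116385/299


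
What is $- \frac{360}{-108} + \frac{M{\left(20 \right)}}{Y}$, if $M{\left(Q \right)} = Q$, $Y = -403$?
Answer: $\frac{3970}{1209} \approx 3.2837$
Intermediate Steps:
$- \frac{360}{-108} + \frac{M{\left(20 \right)}}{Y} = - \frac{360}{-108} + \frac{20}{-403} = \left(-360\right) \left(- \frac{1}{108}\right) + 20 \left(- \frac{1}{403}\right) = \frac{10}{3} - \frac{20}{403} = \frac{3970}{1209}$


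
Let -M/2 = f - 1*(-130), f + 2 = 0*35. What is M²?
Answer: 65536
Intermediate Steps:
f = -2 (f = -2 + 0*35 = -2 + 0 = -2)
M = -256 (M = -2*(-2 - 1*(-130)) = -2*(-2 + 130) = -2*128 = -256)
M² = (-256)² = 65536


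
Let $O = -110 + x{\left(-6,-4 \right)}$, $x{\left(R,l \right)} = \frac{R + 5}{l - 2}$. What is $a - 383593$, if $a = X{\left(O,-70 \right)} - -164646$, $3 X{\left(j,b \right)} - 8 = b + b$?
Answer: $-218991$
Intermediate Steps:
$x{\left(R,l \right)} = \frac{5 + R}{-2 + l}$
$O = - \frac{659}{6}$ ($O = -110 + \frac{5 - 6}{-2 - 4} = -110 + \frac{1}{-6} \left(-1\right) = -110 - - \frac{1}{6} = -110 + \frac{1}{6} = - \frac{659}{6} \approx -109.83$)
$X{\left(j,b \right)} = \frac{8}{3} + \frac{2 b}{3}$ ($X{\left(j,b \right)} = \frac{8}{3} + \frac{b + b}{3} = \frac{8}{3} + \frac{2 b}{3}$)
$a = 164602$ ($a = \left(\frac{8}{3} + \frac{2}{3} \left(-70\right)\right) - -164646 = \left(\frac{8}{3} - \frac{140}{3}\right) + 164646 = -44 + 164646 = 164602$)
$a - 383593 = 164602 - 383593 = -218991$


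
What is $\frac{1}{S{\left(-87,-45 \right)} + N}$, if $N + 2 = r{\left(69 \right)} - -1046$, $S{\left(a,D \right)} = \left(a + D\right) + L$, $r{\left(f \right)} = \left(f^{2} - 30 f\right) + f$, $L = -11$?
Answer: $\frac{1}{3661} \approx 0.00027315$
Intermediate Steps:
$r{\left(f \right)} = f^{2} - 29 f$
$S{\left(a,D \right)} = -11 + D + a$ ($S{\left(a,D \right)} = \left(a + D\right) - 11 = \left(D + a\right) - 11 = -11 + D + a$)
$N = 3804$ ($N = -2 - \left(-1046 - 69 \left(-29 + 69\right)\right) = -2 + \left(69 \cdot 40 + 1046\right) = -2 + \left(2760 + 1046\right) = -2 + 3806 = 3804$)
$\frac{1}{S{\left(-87,-45 \right)} + N} = \frac{1}{\left(-11 - 45 - 87\right) + 3804} = \frac{1}{-143 + 3804} = \frac{1}{3661}$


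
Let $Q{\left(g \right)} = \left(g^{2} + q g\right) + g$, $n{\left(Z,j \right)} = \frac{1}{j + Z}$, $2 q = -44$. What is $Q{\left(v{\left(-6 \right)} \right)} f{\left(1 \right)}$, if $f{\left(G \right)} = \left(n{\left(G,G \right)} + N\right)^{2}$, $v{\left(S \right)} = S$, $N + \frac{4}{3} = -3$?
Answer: $\frac{4761}{2} \approx 2380.5$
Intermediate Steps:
$q = -22$ ($q = \frac{1}{2} \left(-44\right) = -22$)
$n{\left(Z,j \right)} = \frac{1}{Z + j}$
$N = - \frac{13}{3}$ ($N = - \frac{4}{3} - 3 = - \frac{13}{3} \approx -4.3333$)
$Q{\left(g \right)} = g^{2} - 21 g$ ($Q{\left(g \right)} = \left(g^{2} - 22 g\right) + g = g^{2} - 21 g$)
$f{\left(G \right)} = \left(- \frac{13}{3} + \frac{1}{2 G}\right)^{2}$ ($f{\left(G \right)} = \left(\frac{1}{G + G} - \frac{13}{3}\right)^{2} = \left(\frac{1}{2 G} - \frac{13}{3}\right)^{2} = \left(- \frac{13}{3} + \frac{1}{2 G}\right)^{2}$)
$Q{\left(v{\left(-6 \right)} \right)} f{\left(1 \right)} = - 6 \left(-21 - 6\right) \frac{\left(-3 + 26 \cdot 1\right)^{2}}{36 \cdot 1} = \left(-6\right) \left(-27\right) \frac{1}{36} \cdot 1 \left(-3 + 26\right)^{2} = 162 \cdot \frac{1}{36} \cdot 1 \cdot 23^{2} = 162 \cdot \frac{1}{36} \cdot 1 \cdot 529 = 162 \cdot \frac{529}{36} = \frac{4761}{2}$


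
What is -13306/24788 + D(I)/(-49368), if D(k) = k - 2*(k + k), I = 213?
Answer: -53420923/101977832 ≈ -0.52385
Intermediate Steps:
D(k) = -3*k (D(k) = k - 4*k = -3*k)
-13306/24788 + D(I)/(-49368) = -13306/24788 - 3*213/(-49368) = -13306*1/24788 - 639*(-1/49368) = -6653/12394 + 213/16456 = -53420923/101977832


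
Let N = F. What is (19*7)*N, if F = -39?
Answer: -5187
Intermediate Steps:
N = -39
(19*7)*N = (19*7)*(-39) = 133*(-39) = -5187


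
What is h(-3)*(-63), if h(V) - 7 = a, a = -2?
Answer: -315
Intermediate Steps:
h(V) = 5 (h(V) = 7 - 2 = 5)
h(-3)*(-63) = 5*(-63) = -315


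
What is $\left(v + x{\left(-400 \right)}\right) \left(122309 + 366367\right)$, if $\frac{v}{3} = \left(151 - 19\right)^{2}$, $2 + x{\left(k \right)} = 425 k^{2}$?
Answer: $33255511094520$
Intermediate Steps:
$x{\left(k \right)} = -2 + 425 k^{2}$
$v = 52272$ ($v = 3 \left(151 - 19\right)^{2} = 3 \cdot 132^{2} = 3 \cdot 17424 = 52272$)
$\left(v + x{\left(-400 \right)}\right) \left(122309 + 366367\right) = \left(52272 - \left(2 - 425 \left(-400\right)^{2}\right)\right) \left(122309 + 366367\right) = \left(52272 + \left(-2 + 425 \cdot 160000\right)\right) 488676 = \left(52272 + \left(-2 + 68000000\right)\right) 488676 = \left(52272 + 67999998\right) 488676 = 68052270 \cdot 488676 = 33255511094520$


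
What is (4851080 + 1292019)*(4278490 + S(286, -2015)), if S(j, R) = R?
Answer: 26270809296025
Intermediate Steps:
(4851080 + 1292019)*(4278490 + S(286, -2015)) = (4851080 + 1292019)*(4278490 - 2015) = 6143099*4276475 = 26270809296025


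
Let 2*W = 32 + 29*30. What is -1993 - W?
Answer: -2444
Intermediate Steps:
W = 451 (W = (32 + 29*30)/2 = (32 + 870)/2 = (½)*902 = 451)
-1993 - W = -1993 - 1*451 = -1993 - 451 = -2444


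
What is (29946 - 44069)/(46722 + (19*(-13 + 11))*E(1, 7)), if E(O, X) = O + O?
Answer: -14123/46646 ≈ -0.30277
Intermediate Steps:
E(O, X) = 2*O
(29946 - 44069)/(46722 + (19*(-13 + 11))*E(1, 7)) = (29946 - 44069)/(46722 + (19*(-13 + 11))*(2*1)) = -14123/(46722 + (19*(-2))*2) = -14123/(46722 - 38*2) = -14123/(46722 - 76) = -14123/46646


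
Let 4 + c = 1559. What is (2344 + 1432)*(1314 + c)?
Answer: 10833344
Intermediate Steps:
c = 1555 (c = -4 + 1559 = 1555)
(2344 + 1432)*(1314 + c) = (2344 + 1432)*(1314 + 1555) = 3776*2869 = 10833344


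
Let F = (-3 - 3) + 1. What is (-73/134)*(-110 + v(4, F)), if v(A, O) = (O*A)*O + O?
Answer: 1095/134 ≈ 8.1716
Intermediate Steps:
F = -5 (F = -6 + 1 = -5)
v(A, O) = O + A*O² (v(A, O) = (A*O)*O + O = A*O² + O = O + A*O²)
(-73/134)*(-110 + v(4, F)) = (-73/134)*(-110 - 5*(1 + 4*(-5))) = (-73*1/134)*(-110 - 5*(1 - 20)) = -73*(-110 - 5*(-19))/134 = -73*(-110 + 95)/134 = -73/134*(-15) = 1095/134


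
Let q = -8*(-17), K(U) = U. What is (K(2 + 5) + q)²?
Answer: 20449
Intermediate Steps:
q = 136
(K(2 + 5) + q)² = ((2 + 5) + 136)² = (7 + 136)² = 143² = 20449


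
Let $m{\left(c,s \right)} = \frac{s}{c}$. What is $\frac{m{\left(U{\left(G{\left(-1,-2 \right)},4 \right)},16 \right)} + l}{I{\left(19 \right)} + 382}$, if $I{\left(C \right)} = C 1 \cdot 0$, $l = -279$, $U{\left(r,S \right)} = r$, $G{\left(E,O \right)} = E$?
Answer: $- \frac{295}{382} \approx -0.77225$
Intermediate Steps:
$I{\left(C \right)} = 0$ ($I{\left(C \right)} = C 0 = 0$)
$\frac{m{\left(U{\left(G{\left(-1,-2 \right)},4 \right)},16 \right)} + l}{I{\left(19 \right)} + 382} = \frac{\frac{16}{-1} - 279}{0 + 382} = \frac{16 \left(-1\right) - 279}{382} = \left(-16 - 279\right) \frac{1}{382} = \left(-295\right) \frac{1}{382} = - \frac{295}{382}$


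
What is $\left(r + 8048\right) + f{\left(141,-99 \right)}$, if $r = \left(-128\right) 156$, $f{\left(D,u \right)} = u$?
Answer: $-12019$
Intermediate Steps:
$r = -19968$
$\left(r + 8048\right) + f{\left(141,-99 \right)} = \left(-19968 + 8048\right) - 99 = -11920 - 99 = -12019$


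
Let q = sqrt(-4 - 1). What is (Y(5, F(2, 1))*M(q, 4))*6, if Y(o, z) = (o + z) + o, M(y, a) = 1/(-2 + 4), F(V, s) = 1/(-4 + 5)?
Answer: 33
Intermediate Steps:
F(V, s) = 1 (F(V, s) = 1/1 = 1)
q = I*sqrt(5) (q = sqrt(-5) = I*sqrt(5) ≈ 2.2361*I)
M(y, a) = 1/2
Y(o, z) = z + 2*o
(Y(5, F(2, 1))*M(q, 4))*6 = ((1 + 2*5)*(1/2))*6 = ((1 + 10)*(1/2))*6 = (11*(1/2))*6 = (11/2)*6 = 33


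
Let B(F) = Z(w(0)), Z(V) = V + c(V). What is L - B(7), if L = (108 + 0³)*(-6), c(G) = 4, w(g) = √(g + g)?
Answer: -652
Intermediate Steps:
w(g) = √2*√g (w(g) = √(2*g) = √2*√g)
Z(V) = 4 + V (Z(V) = V + 4 = 4 + V)
B(F) = 4 (B(F) = 4 + √2*√0 = 4 + √2*0 = 4 + 0 = 4)
L = -648 (L = (108 + 0)*(-6) = 108*(-6) = -648)
L - B(7) = -648 - 1*4 = -648 - 4 = -652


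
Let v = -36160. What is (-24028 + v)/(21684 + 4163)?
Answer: -60188/25847 ≈ -2.3286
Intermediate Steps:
(-24028 + v)/(21684 + 4163) = (-24028 - 36160)/(21684 + 4163) = -60188/25847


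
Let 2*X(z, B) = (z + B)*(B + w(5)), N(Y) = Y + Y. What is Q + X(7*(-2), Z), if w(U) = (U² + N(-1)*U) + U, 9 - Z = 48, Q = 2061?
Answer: 5129/2 ≈ 2564.5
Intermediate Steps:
N(Y) = 2*Y
Z = -39 (Z = 9 - 1*48 = 9 - 48 = -39)
w(U) = U² - U (w(U) = (U² + (2*(-1))*U) + U = (U² - 2*U) + U = U² - U)
X(z, B) = (20 + B)*(B + z)/2 (X(z, B) = ((z + B)*(B + 5*(-1 + 5)))/2 = ((B + z)*(B + 5*4))/2 = ((B + z)*(B + 20))/2 = ((B + z)*(20 + B))/2 = ((20 + B)*(B + z))/2 = (20 + B)*(B + z)/2)
Q + X(7*(-2), Z) = 2061 + ((½)*(-39)² + 10*(-39) + 10*(7*(-2)) + (½)*(-39)*(7*(-2))) = 2061 + ((½)*1521 - 390 + 10*(-14) + (½)*(-39)*(-14)) = 2061 + (1521/2 - 390 - 140 + 273) = 2061 + 1007/2 = 5129/2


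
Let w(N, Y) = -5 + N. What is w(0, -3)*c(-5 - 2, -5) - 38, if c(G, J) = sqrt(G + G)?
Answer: -38 - 5*I*sqrt(14) ≈ -38.0 - 18.708*I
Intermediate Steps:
c(G, J) = sqrt(2)*sqrt(G) (c(G, J) = sqrt(2*G) = sqrt(2)*sqrt(G))
w(0, -3)*c(-5 - 2, -5) - 38 = (-5 + 0)*(sqrt(2)*sqrt(-5 - 2)) - 38 = -5*sqrt(2)*sqrt(-7) - 38 = -5*sqrt(2)*I*sqrt(7) - 38 = -5*I*sqrt(14) - 38 = -38 - 5*I*sqrt(14)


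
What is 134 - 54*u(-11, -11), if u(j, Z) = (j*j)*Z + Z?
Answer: 72602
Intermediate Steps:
u(j, Z) = Z + Z*j**2 (u(j, Z) = j**2*Z + Z = Z*j**2 + Z = Z + Z*j**2)
134 - 54*u(-11, -11) = 134 - (-594)*(1 + (-11)**2) = 134 - (-594)*(1 + 121) = 134 - (-594)*122 = 134 - 54*(-1342) = 134 + 72468 = 72602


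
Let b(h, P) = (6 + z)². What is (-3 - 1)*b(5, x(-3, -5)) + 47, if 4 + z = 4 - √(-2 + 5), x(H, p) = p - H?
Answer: -109 + 48*√3 ≈ -25.862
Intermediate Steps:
z = -√3 (z = -4 + (4 - √(-2 + 5)) = -4 + (4 - √3) = -√3 ≈ -1.7320)
b(h, P) = (6 - √3)²
(-3 - 1)*b(5, x(-3, -5)) + 47 = (-3 - 1)*(6 - √3)² + 47 = -4*(6 - √3)² + 47 = 47 - 4*(6 - √3)²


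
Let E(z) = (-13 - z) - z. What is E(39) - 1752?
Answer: -1843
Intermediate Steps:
E(z) = -13 - 2*z
E(39) - 1752 = (-13 - 2*39) - 1752 = (-13 - 78) - 1752 = -91 - 1752 = -1843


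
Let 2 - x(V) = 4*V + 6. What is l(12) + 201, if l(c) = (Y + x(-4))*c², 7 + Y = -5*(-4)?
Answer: 3801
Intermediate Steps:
x(V) = -4 - 4*V (x(V) = 2 - (4*V + 6) = 2 - (6 + 4*V) = 2 + (-6 - 4*V) = -4 - 4*V)
Y = 13 (Y = -7 - 5*(-4) = -7 + 20 = 13)
l(c) = 25*c² (l(c) = (13 + (-4 - 4*(-4)))*c² = (13 + (-4 + 16))*c² = (13 + 12)*c² = 25*c²)
l(12) + 201 = 25*12² + 201 = 25*144 + 201 = 3600 + 201 = 3801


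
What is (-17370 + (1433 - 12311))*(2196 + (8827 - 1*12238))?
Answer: 34321320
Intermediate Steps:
(-17370 + (1433 - 12311))*(2196 + (8827 - 1*12238)) = (-17370 - 10878)*(2196 + (8827 - 12238)) = -28248*(2196 - 3411) = -28248*(-1215) = 34321320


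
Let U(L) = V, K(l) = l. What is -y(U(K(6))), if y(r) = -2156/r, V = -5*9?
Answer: -2156/45 ≈ -47.911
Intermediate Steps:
V = -45
U(L) = -45
-y(U(K(6))) = -(-2156)/(-45) = -(-2156)*(-1)/45 = -1*2156/45 = -2156/45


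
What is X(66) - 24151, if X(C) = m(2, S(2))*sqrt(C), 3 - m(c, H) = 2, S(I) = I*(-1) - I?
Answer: -24151 + sqrt(66) ≈ -24143.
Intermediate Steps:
S(I) = -2*I (S(I) = -I - I = -2*I)
m(c, H) = 1 (m(c, H) = 3 - 1*2 = 3 - 2 = 1)
X(C) = sqrt(C) (X(C) = 1*sqrt(C) = sqrt(C))
X(66) - 24151 = sqrt(66) - 24151 = -24151 + sqrt(66)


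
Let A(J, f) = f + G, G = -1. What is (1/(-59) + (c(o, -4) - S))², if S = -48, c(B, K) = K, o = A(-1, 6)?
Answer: 6734025/3481 ≈ 1934.5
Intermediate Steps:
A(J, f) = -1 + f (A(J, f) = f - 1 = -1 + f)
o = 5 (o = -1 + 6 = 5)
(1/(-59) + (c(o, -4) - S))² = (1/(-59) + (-4 - 1*(-48)))² = (-1/59 + (-4 + 48))² = (-1/59 + 44)² = (2595/59)² = 6734025/3481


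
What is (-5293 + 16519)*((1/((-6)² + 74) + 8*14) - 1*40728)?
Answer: -25077531267/55 ≈ -4.5595e+8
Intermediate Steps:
(-5293 + 16519)*((1/((-6)² + 74) + 8*14) - 1*40728) = 11226*((1/(36 + 74) + 112) - 40728) = 11226*((1/110 + 112) - 40728) = 11226*(12321/110 - 40728) = 11226*(-4467759/110) = -25077531267/55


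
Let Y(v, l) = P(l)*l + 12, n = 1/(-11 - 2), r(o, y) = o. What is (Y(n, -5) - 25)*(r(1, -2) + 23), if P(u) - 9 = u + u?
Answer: -192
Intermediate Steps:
P(u) = 9 + 2*u (P(u) = 9 + (u + u) = 9 + 2*u)
n = -1/13 (n = 1/(-13) = -1/13 ≈ -0.076923)
Y(v, l) = 12 + l*(9 + 2*l) (Y(v, l) = (9 + 2*l)*l + 12 = l*(9 + 2*l) + 12 = 12 + l*(9 + 2*l))
(Y(n, -5) - 25)*(r(1, -2) + 23) = ((12 - 5*(9 + 2*(-5))) - 25)*(1 + 23) = ((12 - 5*(9 - 10)) - 25)*24 = ((12 - 5*(-1)) - 25)*24 = ((12 + 5) - 25)*24 = (17 - 25)*24 = -8*24 = -192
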